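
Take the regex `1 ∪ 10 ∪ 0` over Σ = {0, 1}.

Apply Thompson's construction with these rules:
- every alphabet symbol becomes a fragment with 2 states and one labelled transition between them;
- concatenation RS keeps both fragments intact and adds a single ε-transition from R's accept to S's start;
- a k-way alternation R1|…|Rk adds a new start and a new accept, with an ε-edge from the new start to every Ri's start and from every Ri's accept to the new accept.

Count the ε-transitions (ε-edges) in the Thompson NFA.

Building bottom-up:
Each of the 4 symbol leaves contributes 0 ε-transitions.
  10 — 1 ε-transition
  1 ∪ 10 ∪ 0 — 7 ε-transitions

7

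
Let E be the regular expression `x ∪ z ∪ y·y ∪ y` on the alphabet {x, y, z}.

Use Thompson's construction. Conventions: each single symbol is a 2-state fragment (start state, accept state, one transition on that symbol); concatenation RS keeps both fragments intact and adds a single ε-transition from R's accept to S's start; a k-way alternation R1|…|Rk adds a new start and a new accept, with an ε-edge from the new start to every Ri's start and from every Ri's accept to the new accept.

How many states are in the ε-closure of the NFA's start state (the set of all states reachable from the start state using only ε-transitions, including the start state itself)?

5

Work bottom-up. For each fragment F, track |ε-closure(F.start)| and whether F's accept lies in that closure (i.e. whether F accepts ε). A single-symbol fragment has closure size 1 and does not accept ε.
  y·y : same as the first factor's closure: C = 1
  x ∪ z ∪ y·y ∪ y : new start ε-reaches every alternative's start; none of them accept ε, so the new accept is not reached: C = 1 + 1 + 1 + 1 + 1 = 5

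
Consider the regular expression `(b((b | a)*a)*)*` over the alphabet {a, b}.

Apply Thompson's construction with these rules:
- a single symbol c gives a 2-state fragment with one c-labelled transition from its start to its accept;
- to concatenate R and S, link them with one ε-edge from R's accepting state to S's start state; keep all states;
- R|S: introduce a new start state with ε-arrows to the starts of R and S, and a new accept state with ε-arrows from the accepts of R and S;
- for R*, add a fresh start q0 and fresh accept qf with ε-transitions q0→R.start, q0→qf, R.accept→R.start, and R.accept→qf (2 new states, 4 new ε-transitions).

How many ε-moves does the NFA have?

18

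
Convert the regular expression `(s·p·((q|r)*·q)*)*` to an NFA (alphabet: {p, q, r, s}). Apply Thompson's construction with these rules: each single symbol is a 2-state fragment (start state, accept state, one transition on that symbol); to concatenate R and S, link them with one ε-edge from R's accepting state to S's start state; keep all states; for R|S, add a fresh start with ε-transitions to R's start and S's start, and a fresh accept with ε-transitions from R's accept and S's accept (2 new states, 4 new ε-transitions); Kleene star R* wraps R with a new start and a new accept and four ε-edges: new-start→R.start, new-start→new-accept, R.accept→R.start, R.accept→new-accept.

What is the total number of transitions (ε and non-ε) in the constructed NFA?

By structural recursion:
Each of the 5 symbol leaves contributes 1 transition (1 symbol, 0 ε).
  q|r — 6 transitions (2 symbol, 4 ε)
  (q|r)* — 10 transitions (2 symbol, 8 ε)
  (q|r)*·q — 12 transitions (3 symbol, 9 ε)
  ((q|r)*·q)* — 16 transitions (3 symbol, 13 ε)
  s·p·((q|r)*·q)* — 20 transitions (5 symbol, 15 ε)
  (s·p·((q|r)*·q)*)* — 24 transitions (5 symbol, 19 ε)

24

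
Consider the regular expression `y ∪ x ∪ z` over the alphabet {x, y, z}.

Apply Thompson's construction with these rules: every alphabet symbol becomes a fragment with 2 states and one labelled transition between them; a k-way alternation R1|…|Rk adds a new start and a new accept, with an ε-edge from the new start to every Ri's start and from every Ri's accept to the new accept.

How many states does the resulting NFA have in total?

Bottom-up over the parse tree:
Each of the 3 symbol leaves contributes a 2-state fragment.
  y ∪ x ∪ z — 8 states

8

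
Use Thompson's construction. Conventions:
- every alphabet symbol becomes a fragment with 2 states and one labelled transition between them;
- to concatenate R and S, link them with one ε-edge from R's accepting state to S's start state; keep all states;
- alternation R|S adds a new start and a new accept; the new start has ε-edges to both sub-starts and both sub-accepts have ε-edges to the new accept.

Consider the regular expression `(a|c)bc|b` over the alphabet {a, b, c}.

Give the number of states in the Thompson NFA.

Recursing over subexpressions:
Each of the 5 symbol leaves contributes a 2-state fragment.
  a|c — 6 states
  (a|c)bc — 10 states
  (a|c)bc|b — 14 states

14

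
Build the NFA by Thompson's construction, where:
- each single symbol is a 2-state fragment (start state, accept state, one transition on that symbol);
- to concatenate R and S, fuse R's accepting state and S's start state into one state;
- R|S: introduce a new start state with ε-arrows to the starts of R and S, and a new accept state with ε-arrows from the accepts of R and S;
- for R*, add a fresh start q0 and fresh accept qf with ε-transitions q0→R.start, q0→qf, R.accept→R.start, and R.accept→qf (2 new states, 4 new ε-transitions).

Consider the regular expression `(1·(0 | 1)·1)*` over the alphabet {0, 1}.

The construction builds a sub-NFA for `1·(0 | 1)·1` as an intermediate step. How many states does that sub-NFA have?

Fragment for `1·(0 | 1)·1`:
Each of the 4 symbol leaves contributes a 2-state fragment.
  0 | 1 → 6 states
  1·(0 | 1)·1 → 8 states

8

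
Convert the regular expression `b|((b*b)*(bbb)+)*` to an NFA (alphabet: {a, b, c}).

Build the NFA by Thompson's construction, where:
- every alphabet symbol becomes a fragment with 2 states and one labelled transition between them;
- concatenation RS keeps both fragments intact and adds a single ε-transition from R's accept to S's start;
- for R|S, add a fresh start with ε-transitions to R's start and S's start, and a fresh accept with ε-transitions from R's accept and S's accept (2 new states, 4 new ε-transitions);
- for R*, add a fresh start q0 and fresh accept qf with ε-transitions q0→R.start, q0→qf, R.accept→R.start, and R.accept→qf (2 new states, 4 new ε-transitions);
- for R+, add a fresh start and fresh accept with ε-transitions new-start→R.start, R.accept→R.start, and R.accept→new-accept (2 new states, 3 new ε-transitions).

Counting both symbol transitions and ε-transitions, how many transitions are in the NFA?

By structural recursion:
Each of the 6 symbol leaves contributes 1 transition (1 symbol, 0 ε).
  b* — 5 transitions (1 symbol, 4 ε)
  b*b — 7 transitions (2 symbol, 5 ε)
  (b*b)* — 11 transitions (2 symbol, 9 ε)
  bbb — 5 transitions (3 symbol, 2 ε)
  (bbb)+ — 8 transitions (3 symbol, 5 ε)
  (b*b)*(bbb)+ — 20 transitions (5 symbol, 15 ε)
  ((b*b)*(bbb)+)* — 24 transitions (5 symbol, 19 ε)
  b|((b*b)*(bbb)+)* — 29 transitions (6 symbol, 23 ε)

29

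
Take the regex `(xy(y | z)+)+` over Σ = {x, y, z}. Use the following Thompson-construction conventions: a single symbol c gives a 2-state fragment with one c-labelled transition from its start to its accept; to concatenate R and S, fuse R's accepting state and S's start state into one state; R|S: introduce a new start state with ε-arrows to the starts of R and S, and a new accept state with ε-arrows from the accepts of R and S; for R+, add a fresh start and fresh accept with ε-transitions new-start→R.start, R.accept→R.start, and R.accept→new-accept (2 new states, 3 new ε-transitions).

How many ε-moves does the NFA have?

10

Bottom-up over the parse tree:
Each of the 4 symbol leaves contributes 0 ε-transitions.
  y | z = 4 ε-transitions
  (y | z)+ = 7 ε-transitions
  xy(y | z)+ = 7 ε-transitions
  (xy(y | z)+)+ = 10 ε-transitions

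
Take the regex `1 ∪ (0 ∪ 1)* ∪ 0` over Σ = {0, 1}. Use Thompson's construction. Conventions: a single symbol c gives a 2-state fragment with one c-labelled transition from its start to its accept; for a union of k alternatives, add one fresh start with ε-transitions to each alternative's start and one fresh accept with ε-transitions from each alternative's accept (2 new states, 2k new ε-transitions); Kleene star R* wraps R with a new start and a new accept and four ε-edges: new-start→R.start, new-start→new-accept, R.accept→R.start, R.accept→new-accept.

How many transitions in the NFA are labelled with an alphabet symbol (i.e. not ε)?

4

By structural recursion:
Each of the 4 symbol leaves contributes exactly 1 symbol transition.
  0 ∪ 1 → 2 symbol transitions
  (0 ∪ 1)* → 2 symbol transitions
  1 ∪ (0 ∪ 1)* ∪ 0 → 4 symbol transitions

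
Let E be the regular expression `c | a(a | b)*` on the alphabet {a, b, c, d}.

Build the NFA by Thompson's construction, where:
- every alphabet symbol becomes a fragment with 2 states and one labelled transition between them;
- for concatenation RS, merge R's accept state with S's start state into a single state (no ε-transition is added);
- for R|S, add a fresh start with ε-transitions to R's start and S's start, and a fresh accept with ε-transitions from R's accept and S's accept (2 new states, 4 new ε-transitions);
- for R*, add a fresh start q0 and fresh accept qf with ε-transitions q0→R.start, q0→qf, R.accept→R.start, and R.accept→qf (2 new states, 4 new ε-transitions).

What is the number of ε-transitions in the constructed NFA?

Per subexpression:
Each of the 4 symbol leaves contributes 0 ε-transitions.
  a | b — 4 ε-transitions
  (a | b)* — 8 ε-transitions
  a(a | b)* — 8 ε-transitions
  c | a(a | b)* — 12 ε-transitions

12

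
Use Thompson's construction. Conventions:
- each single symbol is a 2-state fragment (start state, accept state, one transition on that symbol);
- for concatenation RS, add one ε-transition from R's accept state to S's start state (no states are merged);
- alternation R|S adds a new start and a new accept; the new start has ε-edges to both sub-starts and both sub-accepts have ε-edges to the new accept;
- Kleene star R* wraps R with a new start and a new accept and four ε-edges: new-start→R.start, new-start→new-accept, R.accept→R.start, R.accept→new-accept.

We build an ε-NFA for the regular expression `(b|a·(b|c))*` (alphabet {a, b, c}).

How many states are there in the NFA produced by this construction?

Building bottom-up:
Each of the 4 symbol leaves contributes a 2-state fragment.
  b|c → 6 states
  a·(b|c) → 8 states
  b|a·(b|c) → 12 states
  (b|a·(b|c))* → 14 states

14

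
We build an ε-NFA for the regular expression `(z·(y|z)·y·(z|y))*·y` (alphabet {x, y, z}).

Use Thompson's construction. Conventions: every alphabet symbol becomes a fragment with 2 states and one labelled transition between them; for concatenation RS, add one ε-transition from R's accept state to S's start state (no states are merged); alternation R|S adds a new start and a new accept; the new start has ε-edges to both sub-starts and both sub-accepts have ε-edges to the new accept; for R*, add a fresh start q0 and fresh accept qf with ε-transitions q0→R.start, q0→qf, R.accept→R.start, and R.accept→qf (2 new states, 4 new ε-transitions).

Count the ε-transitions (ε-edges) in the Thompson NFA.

16

By structural recursion:
Each of the 7 symbol leaves contributes 0 ε-transitions.
  y|z → 4 ε-transitions
  z|y → 4 ε-transitions
  z·(y|z)·y·(z|y) → 11 ε-transitions
  (z·(y|z)·y·(z|y))* → 15 ε-transitions
  (z·(y|z)·y·(z|y))*·y → 16 ε-transitions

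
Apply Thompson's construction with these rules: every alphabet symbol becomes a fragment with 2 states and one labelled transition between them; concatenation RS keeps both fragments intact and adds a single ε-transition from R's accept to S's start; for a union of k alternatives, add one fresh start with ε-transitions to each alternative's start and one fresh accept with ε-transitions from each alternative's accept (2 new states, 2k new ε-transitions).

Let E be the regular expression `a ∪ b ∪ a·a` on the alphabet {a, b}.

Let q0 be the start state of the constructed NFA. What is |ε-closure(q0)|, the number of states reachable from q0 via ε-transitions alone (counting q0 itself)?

4

Compute the ε-closure size of each fragment's start state recursively; a symbol fragment's start has no outgoing ε-edge, so its closure is just itself (size 1).
  a·a — same as the first factor's closure: |closure| = 1
  a ∪ b ∪ a·a — |closure| = 1 + 1 + 1 + 1 = 4 (the new accept is not ε-reachable since no branch accepts ε)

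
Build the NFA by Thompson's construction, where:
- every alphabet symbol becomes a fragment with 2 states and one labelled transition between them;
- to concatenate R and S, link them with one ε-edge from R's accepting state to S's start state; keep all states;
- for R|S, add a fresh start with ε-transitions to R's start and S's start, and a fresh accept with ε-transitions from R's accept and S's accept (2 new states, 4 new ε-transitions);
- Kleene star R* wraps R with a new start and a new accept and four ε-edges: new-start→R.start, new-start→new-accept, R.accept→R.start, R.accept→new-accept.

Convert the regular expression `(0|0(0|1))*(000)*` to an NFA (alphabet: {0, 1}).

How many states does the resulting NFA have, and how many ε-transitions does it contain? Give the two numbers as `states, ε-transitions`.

Recursing over subexpressions:
Each of the 7 symbol leaves contributes 2 states and 0 ε-transitions.
  0|1 : 6 states, 4 ε-transitions
  0(0|1) : 8 states, 5 ε-transitions
  0|0(0|1) : 12 states, 9 ε-transitions
  (0|0(0|1))* : 14 states, 13 ε-transitions
  000 : 6 states, 2 ε-transitions
  (000)* : 8 states, 6 ε-transitions
  (0|0(0|1))*(000)* : 22 states, 20 ε-transitions

22, 20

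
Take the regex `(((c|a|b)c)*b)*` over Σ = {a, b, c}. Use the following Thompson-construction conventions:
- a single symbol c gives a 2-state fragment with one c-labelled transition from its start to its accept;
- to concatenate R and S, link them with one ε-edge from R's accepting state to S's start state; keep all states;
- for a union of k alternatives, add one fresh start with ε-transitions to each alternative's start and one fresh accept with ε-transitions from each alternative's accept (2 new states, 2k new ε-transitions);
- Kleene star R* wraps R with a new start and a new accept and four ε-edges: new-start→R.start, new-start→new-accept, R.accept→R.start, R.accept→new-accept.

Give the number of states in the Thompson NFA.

Bottom-up over the parse tree:
Each of the 5 symbol leaves contributes a 2-state fragment.
  c|a|b : 8 states
  (c|a|b)c : 10 states
  ((c|a|b)c)* : 12 states
  ((c|a|b)c)*b : 14 states
  (((c|a|b)c)*b)* : 16 states

16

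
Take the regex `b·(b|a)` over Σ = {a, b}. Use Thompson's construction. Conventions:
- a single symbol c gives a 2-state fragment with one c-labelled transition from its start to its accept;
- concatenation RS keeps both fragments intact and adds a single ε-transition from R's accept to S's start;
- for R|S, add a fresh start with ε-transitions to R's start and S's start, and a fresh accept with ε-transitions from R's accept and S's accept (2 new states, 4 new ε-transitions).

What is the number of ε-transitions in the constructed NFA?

Building bottom-up:
Each of the 3 symbol leaves contributes 0 ε-transitions.
  b|a — 4 ε-transitions
  b·(b|a) — 5 ε-transitions

5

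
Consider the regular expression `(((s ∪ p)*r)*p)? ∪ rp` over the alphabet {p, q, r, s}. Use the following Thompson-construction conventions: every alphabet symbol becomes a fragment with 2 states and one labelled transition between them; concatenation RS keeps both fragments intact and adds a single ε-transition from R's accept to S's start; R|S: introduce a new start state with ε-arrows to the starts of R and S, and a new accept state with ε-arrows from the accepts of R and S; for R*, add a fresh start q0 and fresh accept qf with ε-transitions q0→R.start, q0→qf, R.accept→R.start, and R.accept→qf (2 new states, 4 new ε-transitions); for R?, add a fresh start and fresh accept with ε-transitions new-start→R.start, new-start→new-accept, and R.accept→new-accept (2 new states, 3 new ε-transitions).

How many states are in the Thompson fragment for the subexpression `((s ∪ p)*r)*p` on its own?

Fragment for `((s ∪ p)*r)*p`:
Each of the 4 symbol leaves contributes a 2-state fragment.
  s ∪ p — 6 states
  (s ∪ p)* — 8 states
  (s ∪ p)*r — 10 states
  ((s ∪ p)*r)* — 12 states
  ((s ∪ p)*r)*p — 14 states

14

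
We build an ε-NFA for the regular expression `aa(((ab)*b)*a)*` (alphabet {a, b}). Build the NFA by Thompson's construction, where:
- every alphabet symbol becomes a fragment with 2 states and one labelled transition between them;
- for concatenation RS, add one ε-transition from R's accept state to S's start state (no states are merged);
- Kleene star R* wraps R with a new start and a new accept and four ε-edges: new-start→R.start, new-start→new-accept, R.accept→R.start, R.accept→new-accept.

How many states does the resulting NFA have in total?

18

By structural recursion:
Each of the 6 symbol leaves contributes a 2-state fragment.
  ab → 4 states
  (ab)* → 6 states
  (ab)*b → 8 states
  ((ab)*b)* → 10 states
  ((ab)*b)*a → 12 states
  (((ab)*b)*a)* → 14 states
  aa(((ab)*b)*a)* → 18 states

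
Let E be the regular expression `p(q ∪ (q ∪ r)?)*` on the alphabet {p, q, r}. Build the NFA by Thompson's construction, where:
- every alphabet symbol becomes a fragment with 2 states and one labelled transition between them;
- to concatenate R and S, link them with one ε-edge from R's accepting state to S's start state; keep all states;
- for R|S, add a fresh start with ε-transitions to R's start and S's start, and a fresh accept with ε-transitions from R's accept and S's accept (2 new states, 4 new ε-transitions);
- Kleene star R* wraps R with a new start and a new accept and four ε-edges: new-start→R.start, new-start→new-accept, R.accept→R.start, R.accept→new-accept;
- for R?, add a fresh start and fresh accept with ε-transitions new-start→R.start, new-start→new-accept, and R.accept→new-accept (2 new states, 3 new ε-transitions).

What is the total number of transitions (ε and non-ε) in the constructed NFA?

20

By structural recursion:
Each of the 4 symbol leaves contributes 1 transition (1 symbol, 0 ε).
  q ∪ r : 6 transitions (2 symbol, 4 ε)
  (q ∪ r)? : 9 transitions (2 symbol, 7 ε)
  q ∪ (q ∪ r)? : 14 transitions (3 symbol, 11 ε)
  (q ∪ (q ∪ r)?)* : 18 transitions (3 symbol, 15 ε)
  p(q ∪ (q ∪ r)?)* : 20 transitions (4 symbol, 16 ε)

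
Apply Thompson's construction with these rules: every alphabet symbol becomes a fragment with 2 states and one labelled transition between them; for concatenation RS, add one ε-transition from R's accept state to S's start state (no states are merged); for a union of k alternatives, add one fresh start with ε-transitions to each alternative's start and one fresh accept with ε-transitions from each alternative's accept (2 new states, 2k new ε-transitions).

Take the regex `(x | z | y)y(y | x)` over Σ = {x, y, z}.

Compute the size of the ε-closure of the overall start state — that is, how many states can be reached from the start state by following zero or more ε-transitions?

Work bottom-up. For each fragment F, track |ε-closure(F.start)| and whether F's accept lies in that closure (i.e. whether F accepts ε). A single-symbol fragment has closure size 1 and does not accept ε.
  x | z | y — |closure| = 1 + 1 + 1 + 1 = 4 (the new accept is not ε-reachable since no branch accepts ε)
  y | x — |closure| = 1 + 1 + 1 = 3 (the new accept is not ε-reachable since no branch accepts ε)
  (x | z | y)y(y | x) — |closure| equals the left operand's closure size = 4 (its accept is not ε-reachable, so the closure stops there)

4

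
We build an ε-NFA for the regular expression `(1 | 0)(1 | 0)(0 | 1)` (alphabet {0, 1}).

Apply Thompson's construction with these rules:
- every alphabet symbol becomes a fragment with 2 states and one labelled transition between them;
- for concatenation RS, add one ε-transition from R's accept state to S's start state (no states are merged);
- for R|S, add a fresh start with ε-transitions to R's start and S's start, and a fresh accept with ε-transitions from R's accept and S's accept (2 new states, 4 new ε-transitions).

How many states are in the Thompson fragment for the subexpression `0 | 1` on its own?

Fragment for `0 | 1`:
Each of the 2 symbol leaves contributes a 2-state fragment.
  0 | 1 : 6 states

6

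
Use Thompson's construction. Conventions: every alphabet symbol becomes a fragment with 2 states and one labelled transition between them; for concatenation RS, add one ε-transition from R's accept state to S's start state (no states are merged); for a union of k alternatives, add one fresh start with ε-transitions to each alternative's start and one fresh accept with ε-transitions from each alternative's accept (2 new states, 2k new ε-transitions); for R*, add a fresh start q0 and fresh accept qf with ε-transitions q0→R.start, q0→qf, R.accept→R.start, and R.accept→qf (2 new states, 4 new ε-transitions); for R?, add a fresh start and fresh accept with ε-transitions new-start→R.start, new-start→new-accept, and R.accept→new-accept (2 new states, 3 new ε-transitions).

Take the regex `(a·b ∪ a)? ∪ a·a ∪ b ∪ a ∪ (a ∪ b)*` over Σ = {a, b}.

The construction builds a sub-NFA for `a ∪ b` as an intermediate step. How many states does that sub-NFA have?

Fragment for `a ∪ b`:
Each of the 2 symbol leaves contributes a 2-state fragment.
  a ∪ b — 6 states

6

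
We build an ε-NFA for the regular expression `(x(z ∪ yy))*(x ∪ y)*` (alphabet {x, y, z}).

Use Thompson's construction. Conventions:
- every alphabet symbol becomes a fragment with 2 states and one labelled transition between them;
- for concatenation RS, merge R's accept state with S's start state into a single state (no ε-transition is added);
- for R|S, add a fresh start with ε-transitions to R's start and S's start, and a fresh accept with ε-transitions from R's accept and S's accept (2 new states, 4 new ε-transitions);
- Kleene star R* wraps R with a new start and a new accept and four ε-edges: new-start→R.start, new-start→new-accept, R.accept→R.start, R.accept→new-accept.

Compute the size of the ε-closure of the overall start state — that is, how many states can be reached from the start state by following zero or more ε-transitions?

7

Work bottom-up. For each fragment F, track |ε-closure(F.start)| and whether F's accept lies in that closure (i.e. whether F accepts ε). A single-symbol fragment has closure size 1 and does not accept ε.
  yy : same as the first factor's closure: |ε-closure| = 1
  z ∪ yy : |ε-closure| = 1 + 1 + 1 = 3 (the new accept is not ε-reachable since no branch accepts ε)
  x(z ∪ yy) : |ε-closure| equals the left operand's closure size = 1 (its accept is not ε-reachable, so the closure stops there)
  (x(z ∪ yy))* : new start has ε-edges to the inner start and to the new accept, so |ε-closure| = 2 + 1 = 3
  x ∪ y : |ε-closure| = 1 + 1 + 1 = 3 (the new accept is not ε-reachable since no branch accepts ε)
  (x ∪ y)* : new start has ε-edges to the inner start and to the new accept, so |ε-closure| = 2 + 3 = 5
  (x(z ∪ yy))*(x ∪ y)* : |ε-closure| = 3 + (5−1) = 7 (closure spills across the concat boundary because the left factor accepts ε)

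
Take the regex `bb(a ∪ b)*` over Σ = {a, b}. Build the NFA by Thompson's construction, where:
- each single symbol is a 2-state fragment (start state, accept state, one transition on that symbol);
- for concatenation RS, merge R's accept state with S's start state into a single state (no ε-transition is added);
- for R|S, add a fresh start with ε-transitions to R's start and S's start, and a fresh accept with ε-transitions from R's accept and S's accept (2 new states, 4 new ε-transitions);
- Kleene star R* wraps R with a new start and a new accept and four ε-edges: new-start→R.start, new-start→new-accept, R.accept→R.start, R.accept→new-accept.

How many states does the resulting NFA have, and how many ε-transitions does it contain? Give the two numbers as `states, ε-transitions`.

10, 8

Building bottom-up:
Each of the 4 symbol leaves contributes 2 states and 0 ε-transitions.
  a ∪ b = 6 states, 4 ε-transitions
  (a ∪ b)* = 8 states, 8 ε-transitions
  bb(a ∪ b)* = 10 states, 8 ε-transitions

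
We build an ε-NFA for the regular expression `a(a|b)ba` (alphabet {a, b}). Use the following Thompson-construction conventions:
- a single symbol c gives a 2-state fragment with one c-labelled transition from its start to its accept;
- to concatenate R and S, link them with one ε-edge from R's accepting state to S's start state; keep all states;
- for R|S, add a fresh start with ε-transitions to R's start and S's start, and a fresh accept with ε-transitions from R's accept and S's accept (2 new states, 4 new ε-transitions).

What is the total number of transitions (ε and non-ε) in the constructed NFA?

12

Bottom-up over the parse tree:
Each of the 5 symbol leaves contributes 1 transition (1 symbol, 0 ε).
  a|b → 6 transitions (2 symbol, 4 ε)
  a(a|b)ba → 12 transitions (5 symbol, 7 ε)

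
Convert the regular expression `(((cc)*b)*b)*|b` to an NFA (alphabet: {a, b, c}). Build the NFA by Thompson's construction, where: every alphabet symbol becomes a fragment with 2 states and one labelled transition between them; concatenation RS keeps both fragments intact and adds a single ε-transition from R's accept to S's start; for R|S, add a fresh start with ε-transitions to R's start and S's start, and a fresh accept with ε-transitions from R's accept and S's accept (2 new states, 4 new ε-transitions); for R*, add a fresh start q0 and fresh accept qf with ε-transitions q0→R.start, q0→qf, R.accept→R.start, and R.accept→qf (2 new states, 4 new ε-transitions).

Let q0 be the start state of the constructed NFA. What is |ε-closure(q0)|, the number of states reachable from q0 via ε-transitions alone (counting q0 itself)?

Let C(F) = |ε-closure(F.start)| within fragment F, and note whether F accepts ε. Symbol fragments have C = 1 and do not accept ε. Then:
  cc — |ε-closure| equals the left operand's closure size = 1 (its accept is not ε-reachable, so the closure stops there)
  (cc)* — the star's fresh start ε-reaches both the body's start and the fresh accept: |ε-closure| = 2 + 1 = 3
  (cc)*b — the left operand accepts ε, so the closure extends into the next operand (via the concat ε-link); |ε-closure| = 3 + 1 = 4
  ((cc)*b)* — new start has ε-edges to the inner start and to the new accept, so |ε-closure| = 2 + 4 = 6
  ((cc)*b)*b — the left operand accepts ε, so the closure extends into the next operand (via the concat ε-link); |ε-closure| = 6 + 1 = 7
  (((cc)*b)*b)* — the star's fresh start ε-reaches both the body's start and the fresh accept: |ε-closure| = 2 + 7 = 9
  (((cc)*b)*b)*|b — new start ε-reaches every alternative's start; at least one alternative accepts ε, so the union's new accept is reached too: |ε-closure| = 1 + 9 + 1 + 1 = 12

12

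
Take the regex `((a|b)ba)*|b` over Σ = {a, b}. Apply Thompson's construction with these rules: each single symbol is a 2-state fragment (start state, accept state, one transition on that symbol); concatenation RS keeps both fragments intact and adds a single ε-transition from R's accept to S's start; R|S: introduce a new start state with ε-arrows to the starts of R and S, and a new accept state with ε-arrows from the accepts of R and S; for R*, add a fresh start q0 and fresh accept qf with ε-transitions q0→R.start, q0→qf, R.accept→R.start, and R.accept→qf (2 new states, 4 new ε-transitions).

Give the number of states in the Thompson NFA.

16

Building bottom-up:
Each of the 5 symbol leaves contributes a 2-state fragment.
  a|b = 6 states
  (a|b)ba = 10 states
  ((a|b)ba)* = 12 states
  ((a|b)ba)*|b = 16 states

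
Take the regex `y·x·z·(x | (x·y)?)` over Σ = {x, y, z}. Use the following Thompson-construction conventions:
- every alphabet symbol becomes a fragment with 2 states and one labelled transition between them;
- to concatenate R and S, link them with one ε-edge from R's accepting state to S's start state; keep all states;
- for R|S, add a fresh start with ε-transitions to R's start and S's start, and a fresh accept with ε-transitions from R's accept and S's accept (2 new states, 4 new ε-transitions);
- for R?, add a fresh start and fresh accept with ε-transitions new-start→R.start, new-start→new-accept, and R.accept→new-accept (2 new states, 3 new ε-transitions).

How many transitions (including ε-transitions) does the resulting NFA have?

Recursing over subexpressions:
Each of the 6 symbol leaves contributes 1 transition (1 symbol, 0 ε).
  x·y — 3 transitions (2 symbol, 1 ε)
  (x·y)? — 6 transitions (2 symbol, 4 ε)
  x | (x·y)? — 11 transitions (3 symbol, 8 ε)
  y·x·z·(x | (x·y)?) — 17 transitions (6 symbol, 11 ε)

17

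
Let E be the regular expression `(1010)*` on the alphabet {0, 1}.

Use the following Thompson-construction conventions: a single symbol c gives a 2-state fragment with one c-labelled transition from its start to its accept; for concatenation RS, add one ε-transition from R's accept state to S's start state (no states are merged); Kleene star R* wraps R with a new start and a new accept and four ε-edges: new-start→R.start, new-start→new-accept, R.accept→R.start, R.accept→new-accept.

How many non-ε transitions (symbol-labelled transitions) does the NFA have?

Recursing over subexpressions:
Each of the 4 symbol leaves contributes exactly 1 symbol transition.
  1010 : 4 symbol transitions
  (1010)* : 4 symbol transitions

4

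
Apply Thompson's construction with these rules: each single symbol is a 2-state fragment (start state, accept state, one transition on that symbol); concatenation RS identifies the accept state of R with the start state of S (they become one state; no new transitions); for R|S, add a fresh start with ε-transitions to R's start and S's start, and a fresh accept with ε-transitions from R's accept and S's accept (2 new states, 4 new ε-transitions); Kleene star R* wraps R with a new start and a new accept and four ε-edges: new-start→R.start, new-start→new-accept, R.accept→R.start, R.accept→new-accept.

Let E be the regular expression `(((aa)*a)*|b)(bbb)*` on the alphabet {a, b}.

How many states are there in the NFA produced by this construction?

By structural recursion:
Each of the 7 symbol leaves contributes a 2-state fragment.
  aa = 3 states
  (aa)* = 5 states
  (aa)*a = 6 states
  ((aa)*a)* = 8 states
  ((aa)*a)*|b = 12 states
  bbb = 4 states
  (bbb)* = 6 states
  (((aa)*a)*|b)(bbb)* = 17 states

17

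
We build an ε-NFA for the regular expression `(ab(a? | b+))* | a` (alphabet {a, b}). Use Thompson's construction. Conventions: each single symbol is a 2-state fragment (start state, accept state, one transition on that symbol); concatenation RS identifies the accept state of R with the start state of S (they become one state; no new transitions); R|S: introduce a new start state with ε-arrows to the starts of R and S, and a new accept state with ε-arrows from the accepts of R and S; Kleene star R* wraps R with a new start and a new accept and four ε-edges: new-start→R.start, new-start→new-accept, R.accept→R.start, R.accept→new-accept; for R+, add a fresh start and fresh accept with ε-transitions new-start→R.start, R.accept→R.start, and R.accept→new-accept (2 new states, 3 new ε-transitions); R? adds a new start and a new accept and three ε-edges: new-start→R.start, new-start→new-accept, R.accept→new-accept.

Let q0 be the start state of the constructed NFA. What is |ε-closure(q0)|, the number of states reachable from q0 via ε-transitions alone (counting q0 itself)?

6

Work bottom-up. For each fragment F, track |ε-closure(F.start)| and whether F's accept lies in that closure (i.e. whether F accepts ε). A single-symbol fragment has closure size 1 and does not accept ε.
  a? : |closure| = 1 (new start) + 1 (body) + 1 (new accept, via ε) = 3
  b+ : |closure| = 1 + 1 = 2 (the body doesn't accept ε, so the new accept is not reached)
  a? | b+ : |closure| = 1 (new start) + (3 + 2) + 1 (new accept, since some branch ε-reaches its own accept) = 7
  ab(a? | b+) : |closure| equals the left operand's closure size = 1 (its accept is not ε-reachable, so the closure stops there)
  (ab(a? | b+))* : |closure| = 1 (new start) + 1 (body) + 1 (new accept) = 3
  (ab(a? | b+))* | a : |closure| = 1 (new start) + (3 + 1) + 1 (new accept, since some branch ε-reaches its own accept) = 6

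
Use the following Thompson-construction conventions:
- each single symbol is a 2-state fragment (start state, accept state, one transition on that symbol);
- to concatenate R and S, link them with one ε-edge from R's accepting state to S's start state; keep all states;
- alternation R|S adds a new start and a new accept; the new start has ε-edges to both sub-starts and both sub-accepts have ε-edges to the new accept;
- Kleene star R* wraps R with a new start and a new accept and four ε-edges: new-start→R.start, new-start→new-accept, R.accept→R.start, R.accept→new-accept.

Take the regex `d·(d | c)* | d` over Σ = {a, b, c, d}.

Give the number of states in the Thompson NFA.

Per subexpression:
Each of the 4 symbol leaves contributes a 2-state fragment.
  d | c — 6 states
  (d | c)* — 8 states
  d·(d | c)* — 10 states
  d·(d | c)* | d — 14 states

14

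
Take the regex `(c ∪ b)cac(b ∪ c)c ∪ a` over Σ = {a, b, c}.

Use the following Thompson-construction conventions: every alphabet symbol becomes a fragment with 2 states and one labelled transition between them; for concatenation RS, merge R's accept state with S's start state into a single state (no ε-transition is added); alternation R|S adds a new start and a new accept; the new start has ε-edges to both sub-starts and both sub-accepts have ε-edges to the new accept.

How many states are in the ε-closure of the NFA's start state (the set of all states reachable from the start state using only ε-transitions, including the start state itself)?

5

Work bottom-up. For each fragment F, track |ε-closure(F.start)| and whether F's accept lies in that closure (i.e. whether F accepts ε). A single-symbol fragment has closure size 1 and does not accept ε.
  c ∪ b : new start ε-reaches every alternative's start; none of them accept ε, so the new accept is not reached: C = 1 + 1 + 1 = 3
  b ∪ c : new start ε-reaches every alternative's start; none of them accept ε, so the new accept is not reached: C = 1 + 1 + 1 = 3
  (c ∪ b)cac(b ∪ c)c : same as the first factor's closure: C = 3
  (c ∪ b)cac(b ∪ c)c ∪ a : C = 1 + 3 + 1 = 5 (the new accept is not ε-reachable since no branch accepts ε)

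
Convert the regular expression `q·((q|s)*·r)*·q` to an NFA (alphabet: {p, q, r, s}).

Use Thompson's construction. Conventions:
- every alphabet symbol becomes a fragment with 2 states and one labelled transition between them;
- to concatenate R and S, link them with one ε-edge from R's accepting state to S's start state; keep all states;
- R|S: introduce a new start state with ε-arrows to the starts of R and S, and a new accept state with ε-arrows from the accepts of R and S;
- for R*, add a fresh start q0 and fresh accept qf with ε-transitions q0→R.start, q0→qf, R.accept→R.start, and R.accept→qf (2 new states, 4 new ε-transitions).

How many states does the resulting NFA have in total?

Building bottom-up:
Each of the 5 symbol leaves contributes a 2-state fragment.
  q|s : 6 states
  (q|s)* : 8 states
  (q|s)*·r : 10 states
  ((q|s)*·r)* : 12 states
  q·((q|s)*·r)*·q : 16 states

16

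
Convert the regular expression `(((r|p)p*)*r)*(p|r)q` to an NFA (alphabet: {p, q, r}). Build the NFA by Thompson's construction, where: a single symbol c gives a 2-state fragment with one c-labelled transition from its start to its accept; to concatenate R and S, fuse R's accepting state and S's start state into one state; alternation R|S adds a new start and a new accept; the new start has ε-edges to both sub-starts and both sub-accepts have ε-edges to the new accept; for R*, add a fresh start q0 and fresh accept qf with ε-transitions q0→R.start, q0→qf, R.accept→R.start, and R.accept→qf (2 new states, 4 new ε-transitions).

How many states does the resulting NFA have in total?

20

Building bottom-up:
Each of the 7 symbol leaves contributes a 2-state fragment.
  r|p → 6 states
  p* → 4 states
  (r|p)p* → 9 states
  ((r|p)p*)* → 11 states
  ((r|p)p*)*r → 12 states
  (((r|p)p*)*r)* → 14 states
  p|r → 6 states
  (((r|p)p*)*r)*(p|r)q → 20 states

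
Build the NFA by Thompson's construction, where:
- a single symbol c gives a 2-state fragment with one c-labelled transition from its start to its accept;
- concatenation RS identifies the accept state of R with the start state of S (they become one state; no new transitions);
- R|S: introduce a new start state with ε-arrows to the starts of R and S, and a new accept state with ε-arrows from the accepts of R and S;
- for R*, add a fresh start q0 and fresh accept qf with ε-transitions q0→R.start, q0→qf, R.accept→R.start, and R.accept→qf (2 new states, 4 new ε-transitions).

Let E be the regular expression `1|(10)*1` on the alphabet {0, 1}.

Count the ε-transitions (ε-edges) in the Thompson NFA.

8

Recursing over subexpressions:
Each of the 4 symbol leaves contributes 0 ε-transitions.
  10 → 0 ε-transitions
  (10)* → 4 ε-transitions
  (10)*1 → 4 ε-transitions
  1|(10)*1 → 8 ε-transitions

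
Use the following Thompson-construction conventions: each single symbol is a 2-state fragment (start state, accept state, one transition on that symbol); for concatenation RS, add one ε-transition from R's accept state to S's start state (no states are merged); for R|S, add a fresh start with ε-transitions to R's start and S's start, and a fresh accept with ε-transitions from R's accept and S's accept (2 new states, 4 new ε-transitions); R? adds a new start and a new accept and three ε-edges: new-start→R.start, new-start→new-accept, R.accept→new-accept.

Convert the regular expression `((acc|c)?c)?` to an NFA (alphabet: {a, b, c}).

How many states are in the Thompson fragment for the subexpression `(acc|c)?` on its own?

12

Fragment for `(acc|c)?`:
Each of the 4 symbol leaves contributes a 2-state fragment.
  acc : 6 states
  acc|c : 10 states
  (acc|c)? : 12 states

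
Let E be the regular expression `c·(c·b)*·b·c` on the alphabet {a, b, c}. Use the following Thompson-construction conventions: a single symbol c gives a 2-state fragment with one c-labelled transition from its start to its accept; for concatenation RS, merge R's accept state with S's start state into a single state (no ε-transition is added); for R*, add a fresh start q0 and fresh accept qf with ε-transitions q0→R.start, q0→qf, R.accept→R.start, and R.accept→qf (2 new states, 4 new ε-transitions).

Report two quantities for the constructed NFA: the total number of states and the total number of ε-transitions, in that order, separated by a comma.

8, 4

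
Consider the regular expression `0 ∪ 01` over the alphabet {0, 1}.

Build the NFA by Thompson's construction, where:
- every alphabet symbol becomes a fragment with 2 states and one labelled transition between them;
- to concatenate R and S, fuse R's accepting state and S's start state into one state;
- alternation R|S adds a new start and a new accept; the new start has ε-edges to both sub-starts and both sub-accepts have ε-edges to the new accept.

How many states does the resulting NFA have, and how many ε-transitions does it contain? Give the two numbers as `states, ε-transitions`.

7, 4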